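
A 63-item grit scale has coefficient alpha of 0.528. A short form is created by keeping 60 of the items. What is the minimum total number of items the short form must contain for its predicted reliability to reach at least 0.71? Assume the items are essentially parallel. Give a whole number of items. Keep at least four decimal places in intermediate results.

Short-form reliability: n = 60/63 = 0.9524; r_60 = n·r/(1+(n−1)r) ≈ 0.5158
Length factor from the short form to reach 0.71: n' = 0.71(1 − 0.5158) / [0.5158(1 − 0.71)] ≈ 2.2983
Total items = 2.2983 × 60 = 137.90, rounded up to 138.

138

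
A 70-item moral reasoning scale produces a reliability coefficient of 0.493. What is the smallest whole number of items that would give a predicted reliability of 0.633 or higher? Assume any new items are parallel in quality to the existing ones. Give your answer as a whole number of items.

125

n = 0.633 × (1 − 0.493) / [ 0.493 × (1 − 0.633) ]
  = 0.320931 / 0.180931 = 1.7738
So the test needs 1.7738 × 70 ≈ 124.17 items; rounding up, 125.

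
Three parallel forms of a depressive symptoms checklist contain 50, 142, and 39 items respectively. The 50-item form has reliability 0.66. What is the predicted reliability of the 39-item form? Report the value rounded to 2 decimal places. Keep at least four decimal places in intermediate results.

0.60

Only the ratio of lengths matters: n = 39/50 = 0.7800
r_{39} = n·r / (1 + (n − 1)·r) = 0.5148 / 0.8548 ≈ 0.6022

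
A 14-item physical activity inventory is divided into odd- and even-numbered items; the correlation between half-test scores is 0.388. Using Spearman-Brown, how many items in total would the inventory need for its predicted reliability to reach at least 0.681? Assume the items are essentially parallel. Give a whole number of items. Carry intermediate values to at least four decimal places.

24

r_full = 2(0.388)/(1 + 0.388) = 0.5591
Solve Spearman-Brown for n: n = 0.681(1 − 0.5591) / [0.5591(1 − 0.681)] = 1.6835
Items = 1.6835 × 14 ≈ 23.57 → 24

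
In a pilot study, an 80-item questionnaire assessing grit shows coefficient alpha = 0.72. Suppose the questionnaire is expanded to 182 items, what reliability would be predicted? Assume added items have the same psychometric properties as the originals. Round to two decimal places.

The new length is 182/80 = 2.275 times the old.
r_new = 2.275·0.72 / [1 + (2.275 − 1)·0.72]
     = 1.6380 / 1.9180 = 0.8540

0.85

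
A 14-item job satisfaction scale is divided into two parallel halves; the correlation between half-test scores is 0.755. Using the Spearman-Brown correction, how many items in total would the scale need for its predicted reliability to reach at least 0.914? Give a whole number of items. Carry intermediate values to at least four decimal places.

25

Corrected full-test reliability: r_full = 2 × 0.755 / (1 + 0.755) ≈ 0.8604
n = r_tgt(1 − r_full) / [r_full(1 − r_tgt)] = 0.914 × 0.1396 / (0.8604 × 0.086) ≈ 1.7244
Required items = 1.7244 × 14 = 24.14, so 25 items.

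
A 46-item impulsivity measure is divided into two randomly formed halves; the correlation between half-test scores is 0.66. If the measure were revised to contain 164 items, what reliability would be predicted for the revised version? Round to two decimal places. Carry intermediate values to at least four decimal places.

0.93

First correct the split-half correlation to full-test reliability: r_full = 2 × 0.66 / (1 + 0.66) ≈ 0.7952
Then adjust to 164 items: n = 164/46 = 3.5652
r_new = n·r_full / (1 + (n − 1)·r_full) = 2.8350 / 3.0398 ≈ 0.9326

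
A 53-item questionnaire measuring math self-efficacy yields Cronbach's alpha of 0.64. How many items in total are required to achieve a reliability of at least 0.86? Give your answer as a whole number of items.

Rearranging the Spearman-Brown formula for n,
n = r_target (1 − r_old) / [ r_old (1 − r_target) ]
n = 0.86(1 − 0.64) / [0.64(1 − 0.86)]
  = 0.3096 / 0.0896 = 3.4554
3.4554 × 53 = 183.14 → 184 items

184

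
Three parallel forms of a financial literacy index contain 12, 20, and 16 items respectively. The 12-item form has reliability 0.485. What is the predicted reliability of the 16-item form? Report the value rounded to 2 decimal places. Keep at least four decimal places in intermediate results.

0.56

Only the ratio of lengths matters: n = 16/12 = 1.3333
r_{16} = n·r / (1 + (n − 1)·r) = 0.6467 / 1.1617 ≈ 0.5567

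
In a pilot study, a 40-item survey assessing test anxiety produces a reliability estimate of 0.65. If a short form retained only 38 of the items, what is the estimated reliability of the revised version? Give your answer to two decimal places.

0.64

Length ratio n = 38/40 = 0.95
r_new = 0.95·0.65 / [1 + (0.95 − 1)·0.65]
r_new = 0.6175 / 0.9675 ≈ 0.6382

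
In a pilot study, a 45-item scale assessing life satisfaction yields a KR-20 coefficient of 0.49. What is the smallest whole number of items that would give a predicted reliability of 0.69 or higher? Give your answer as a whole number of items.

n = 0.69 × (1 − 0.49) / [ 0.49 × (1 − 0.69) ]
n = 0.3519 / 0.1519 ≈ 2.3167
So the test needs 2.3167 × 45 ≈ 104.25 items; rounding up, 105.

105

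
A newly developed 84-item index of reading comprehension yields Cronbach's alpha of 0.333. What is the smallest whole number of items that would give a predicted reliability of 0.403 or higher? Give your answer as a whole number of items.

Rearranging the Spearman-Brown formula for n,
n = r*(1 − r) / [ r (1 − r*) ]
n = 0.403(1 − 0.333) / [0.333(1 − 0.403)]
n = 0.268801 / 0.198801 ≈ 1.3521
1.3521 × 84 = 113.58 → 114 items

114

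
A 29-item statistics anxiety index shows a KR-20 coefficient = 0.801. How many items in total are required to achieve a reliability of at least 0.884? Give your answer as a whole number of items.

n = [0.884 × 0.199] / [0.801 × 0.116]
  = 0.175916 / 0.092916 = 1.8933
Items needed = n × 29 = 1.8933 × 29 ≈ 54.91 → round up to 55

55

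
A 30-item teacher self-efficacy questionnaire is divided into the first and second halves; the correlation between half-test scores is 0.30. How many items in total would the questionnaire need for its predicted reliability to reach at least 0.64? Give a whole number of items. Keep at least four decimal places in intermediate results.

63

Corrected full-test reliability: r_full = 2 × 0.30 / (1 + 0.30) ≈ 0.4615
n = r_tgt(1 − r_full) / [r_full(1 − r_tgt)] = 0.64 × 0.5385 / (0.4615 × 0.36) ≈ 2.0744
Required items = 2.0744 × 30 = 62.23, so 63 items.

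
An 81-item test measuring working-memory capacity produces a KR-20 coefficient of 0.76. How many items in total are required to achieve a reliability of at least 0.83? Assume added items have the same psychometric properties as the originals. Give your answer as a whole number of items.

125

n = 0.83 × (1 − 0.76) / [ 0.76 × (1 − 0.83) ]
n = 0.1992 / 0.1292 ≈ 1.5418
So the test needs 1.5418 × 81 ≈ 124.89 items; rounding up, 125.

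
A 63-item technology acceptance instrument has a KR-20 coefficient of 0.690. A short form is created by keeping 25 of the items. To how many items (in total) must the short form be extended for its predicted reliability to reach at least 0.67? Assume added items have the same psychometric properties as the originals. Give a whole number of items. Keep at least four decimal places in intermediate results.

Short-form reliability: n = 25/63 = 0.3968; r_25 = n·r/(1+(n−1)r) ≈ 0.4690
Length factor from the short form to reach 0.67: n' = 0.67(1 − 0.4690) / [0.4690(1 − 0.67)] ≈ 2.2987
Items = 2.2987 × 25 ≈ 57.47 → 58

58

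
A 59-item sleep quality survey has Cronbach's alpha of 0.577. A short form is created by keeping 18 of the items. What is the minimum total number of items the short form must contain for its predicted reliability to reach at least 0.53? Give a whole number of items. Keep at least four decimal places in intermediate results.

Short-form reliability: n = 18/59 = 0.3051; r_18 = n·r/(1+(n−1)r) ≈ 0.2939
Then solve for n' with r_old = 0.2939, r_target = 0.53: n' = 0.53(1 − 0.2939)/[0.2939(1 − 0.53)] = 2.7092
Items = 2.7092 × 18 ≈ 48.77 → 49

49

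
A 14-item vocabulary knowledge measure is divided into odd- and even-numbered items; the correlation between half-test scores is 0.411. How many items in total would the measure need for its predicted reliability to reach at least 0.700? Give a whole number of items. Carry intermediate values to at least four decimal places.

r_full = 2(0.411)/(1 + 0.411) = 0.5826
Solve Spearman-Brown for n: n = 0.700(1 − 0.5826) / [0.5826(1 − 0.700)] = 1.6717
Required items = 1.6717 × 14 = 23.40, so 24 items.

24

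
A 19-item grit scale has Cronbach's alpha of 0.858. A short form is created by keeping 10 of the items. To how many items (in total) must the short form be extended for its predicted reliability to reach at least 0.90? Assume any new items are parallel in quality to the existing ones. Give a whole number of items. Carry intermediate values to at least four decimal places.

29

First, r for the 10-item form: n = 10/19 = 0.5263, so r_10 = 0.5263·0.858/(1 + (0.5263 − 1)·0.858) = 0.7608
Length factor from the short form to reach 0.90: n' = 0.90(1 − 0.7608) / [0.7608(1 − 0.90)] ≈ 2.8297
Items = 2.8297 × 10 ≈ 28.30 → 29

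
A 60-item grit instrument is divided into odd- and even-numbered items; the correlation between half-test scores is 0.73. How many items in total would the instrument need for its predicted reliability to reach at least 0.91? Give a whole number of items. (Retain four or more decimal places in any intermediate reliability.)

r_full = 2(0.73)/(1 + 0.73) = 0.8439
n = r_tgt(1 − r_full) / [r_full(1 − r_tgt)] = 0.91 × 0.1561 / (0.8439 × 0.09) ≈ 1.8703
Required items = 1.8703 × 60 = 112.22, so 113 items.

113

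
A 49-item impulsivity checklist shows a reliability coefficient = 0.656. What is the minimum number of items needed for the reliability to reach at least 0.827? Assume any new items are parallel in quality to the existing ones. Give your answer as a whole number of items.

Invert Spearman-Brown to solve for n:
n = r_target (1 − r_old) / [ r_old (1 − r_target) ]
n = [0.827 × 0.344] / [0.656 × 0.173]
n = 0.284488 / 0.113488 ≈ 2.5068
Items needed = n × 49 = 2.5068 × 49 ≈ 122.83 → round up to 123

123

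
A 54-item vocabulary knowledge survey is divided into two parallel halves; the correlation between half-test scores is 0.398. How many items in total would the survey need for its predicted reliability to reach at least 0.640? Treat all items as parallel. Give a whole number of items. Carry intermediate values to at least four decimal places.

73

r_full = 2(0.398)/(1 + 0.398) = 0.5694
Solve Spearman-Brown for n: n = 0.640(1 − 0.5694) / [0.5694(1 − 0.640)] = 1.3444
Items = 1.3444 × 54 ≈ 72.60 → 73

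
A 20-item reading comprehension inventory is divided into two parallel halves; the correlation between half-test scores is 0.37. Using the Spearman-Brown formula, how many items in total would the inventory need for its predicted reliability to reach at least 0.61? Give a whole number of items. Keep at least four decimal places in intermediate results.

Corrected full-test reliability: r_full = 2 × 0.37 / (1 + 0.37) ≈ 0.5401
n = r_tgt(1 − r_full) / [r_full(1 − r_tgt)] = 0.61 × 0.4599 / (0.5401 × 0.39) ≈ 1.3318
Items = 1.3318 × 20 ≈ 26.64 → 27

27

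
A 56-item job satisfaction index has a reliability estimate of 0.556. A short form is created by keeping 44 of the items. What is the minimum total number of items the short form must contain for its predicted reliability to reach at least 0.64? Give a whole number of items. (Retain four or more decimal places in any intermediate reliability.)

First, r for the 44-item form: n = 44/56 = 0.7857, so r_44 = 0.7857·0.556/(1 + (0.7857 − 1)·0.556) = 0.4959
Length factor from the short form to reach 0.64: n' = 0.64(1 − 0.4959) / [0.4959(1 − 0.64)] ≈ 1.8072
Items = 1.8072 × 44 ≈ 79.52 → 80

80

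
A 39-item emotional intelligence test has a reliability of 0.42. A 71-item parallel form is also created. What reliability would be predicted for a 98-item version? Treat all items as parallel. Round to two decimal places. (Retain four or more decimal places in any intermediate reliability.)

0.65

The 71-item form is not needed; work directly from the 39-item form with n = 98/39 = 2.5128.
r_{98} = n·r / (1 + (n − 1)·r) = 1.0554 / 1.6354 ≈ 0.6453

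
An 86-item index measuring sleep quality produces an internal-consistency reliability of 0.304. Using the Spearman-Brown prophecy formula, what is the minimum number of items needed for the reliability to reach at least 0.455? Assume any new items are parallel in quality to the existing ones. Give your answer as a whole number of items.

165

n = 0.455(1 − 0.304) / [0.304(1 − 0.455)]
  = 0.316680 / 0.165680 = 1.9114
Items needed = n × 86 = 1.9114 × 86 ≈ 164.38 → round up to 165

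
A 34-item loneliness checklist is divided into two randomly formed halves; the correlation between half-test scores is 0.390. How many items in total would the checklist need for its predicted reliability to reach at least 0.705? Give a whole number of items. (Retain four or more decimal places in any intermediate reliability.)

Corrected full-test reliability: r_full = 2 × 0.390 / (1 + 0.390) ≈ 0.5612
Solve Spearman-Brown for n: n = 0.705(1 − 0.5612) / [0.5612(1 − 0.705)] = 1.8686
Required items = 1.8686 × 34 = 63.53, so 64 items.

64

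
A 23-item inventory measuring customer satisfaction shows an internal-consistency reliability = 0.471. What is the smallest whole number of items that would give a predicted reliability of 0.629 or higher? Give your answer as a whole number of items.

Invert Spearman-Brown to solve for n:
n = r_target (1 − r_old) / [ r_old (1 − r_target) ]
n = [0.629 × 0.529] / [0.471 × 0.371]
n = 0.332741 / 0.174741 ≈ 1.9042
1.9042 × 23 = 43.80 → 44 items

44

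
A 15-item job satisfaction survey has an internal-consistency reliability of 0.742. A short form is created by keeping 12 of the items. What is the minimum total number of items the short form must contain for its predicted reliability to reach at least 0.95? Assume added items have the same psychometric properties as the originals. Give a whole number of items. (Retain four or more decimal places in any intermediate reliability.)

First, r for the 12-item form: n = 12/15 = 0.8000, so r_12 = 0.8000·0.742/(1 + (0.8000 − 1)·0.742) = 0.6970
Then solve for n' with r_old = 0.6970, r_target = 0.95: n' = 0.95(1 − 0.6970)/[0.6970(1 − 0.95)] = 8.2597
Total items = 8.2597 × 12 = 99.12, rounded up to 100.

100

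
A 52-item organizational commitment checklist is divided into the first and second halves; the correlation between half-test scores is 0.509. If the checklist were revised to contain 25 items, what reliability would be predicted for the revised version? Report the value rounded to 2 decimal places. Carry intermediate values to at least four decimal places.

0.50

Full-test reliability from the split-half r: r_full = 2(0.509)/(1 + 0.509) = 0.6746
Then adjust to 25 items: n = 25/52 = 0.4808
r_new = n·r_full / (1 + (n − 1)·r_full) = 0.3243 / 0.6497 ≈ 0.4992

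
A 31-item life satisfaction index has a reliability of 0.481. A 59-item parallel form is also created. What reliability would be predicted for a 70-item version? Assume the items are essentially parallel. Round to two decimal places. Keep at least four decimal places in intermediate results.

0.68

Only the ratio of lengths matters: n = 70/31 = 2.2581
r_{70} = n·r / (1 + (n − 1)·r) = 1.0861 / 1.6051 ≈ 0.6767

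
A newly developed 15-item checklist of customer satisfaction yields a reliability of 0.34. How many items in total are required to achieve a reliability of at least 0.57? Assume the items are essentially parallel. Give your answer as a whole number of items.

39

Invert Spearman-Brown to solve for n:
n = r_target (1 − r_old) / [ r_old (1 − r_target) ]
n = 0.57(1 − 0.34) / [0.34(1 − 0.57)]
  = 0.3762 / 0.1462 = 2.5732
So the test needs 2.5732 × 15 ≈ 38.60 items; rounding up, 39.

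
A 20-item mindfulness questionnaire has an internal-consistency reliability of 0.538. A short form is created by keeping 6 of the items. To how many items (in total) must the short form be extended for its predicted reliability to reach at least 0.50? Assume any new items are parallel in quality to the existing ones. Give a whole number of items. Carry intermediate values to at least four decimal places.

First, r for the 6-item form: n = 6/20 = 0.3000, so r_6 = 0.3000·0.538/(1 + (0.3000 − 1)·0.538) = 0.2589
Then solve for n' with r_old = 0.2589, r_target = 0.50: n' = 0.50(1 − 0.2589)/[0.2589(1 − 0.50)] = 2.8625
Total items = 2.8625 × 6 = 17.17, rounded up to 18.

18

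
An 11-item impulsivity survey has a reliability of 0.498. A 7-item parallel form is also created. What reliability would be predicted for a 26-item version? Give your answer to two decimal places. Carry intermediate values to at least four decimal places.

0.70

The 7-item form is not needed; work directly from the 11-item form with n = 26/11 = 2.3636.
r_{26} = n·r / (1 + (n − 1)·r) = 1.1771 / 1.6791 ≈ 0.7010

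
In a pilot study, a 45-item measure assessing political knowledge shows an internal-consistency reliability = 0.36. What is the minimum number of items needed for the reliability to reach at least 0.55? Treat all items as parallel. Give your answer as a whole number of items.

98

Rearranging the Spearman-Brown formula for n,
n = r_target (1 − r_old) / [ r_old (1 − r_target) ]
n = 0.55(1 − 0.36) / [0.36(1 − 0.55)]
n = 0.3520 / 0.1620 ≈ 2.1728
2.1728 × 45 = 97.78 → 98 items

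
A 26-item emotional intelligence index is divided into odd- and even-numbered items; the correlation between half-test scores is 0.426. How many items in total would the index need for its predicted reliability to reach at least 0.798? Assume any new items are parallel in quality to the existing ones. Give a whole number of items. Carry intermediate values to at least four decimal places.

70

r_full = 2(0.426)/(1 + 0.426) = 0.5975
n = r_tgt(1 − r_full) / [r_full(1 − r_tgt)] = 0.798 × 0.4025 / (0.5975 × 0.202) ≈ 2.6612
Items = 2.6612 × 26 ≈ 69.19 → 70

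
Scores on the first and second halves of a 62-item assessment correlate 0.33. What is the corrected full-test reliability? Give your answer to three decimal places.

0.496

Each half is half the length of the full test, so the full test is n = 2 times a half.
r_full = 2r_hh / (1 + r_hh) = 2 × 0.33 / (1 + 0.33)
       = 0.6600 / 1.3300 = 0.4962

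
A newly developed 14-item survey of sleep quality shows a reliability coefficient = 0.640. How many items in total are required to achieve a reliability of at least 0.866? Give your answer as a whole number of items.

Spearman-Brown solved for the length factor n:
n = r*(1 − r) / [ r (1 − r*) ]
n = 0.866(1 − 0.640) / [0.640(1 − 0.866)]
n = 0.311760 / 0.085760 ≈ 3.6353
Items needed = n × 14 = 3.6353 × 14 ≈ 50.89 → round up to 51

51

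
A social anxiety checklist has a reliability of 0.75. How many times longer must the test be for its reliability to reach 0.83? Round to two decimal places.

n = [0.83 × 0.25] / [0.75 × 0.17]
  = 0.2075 / 0.1275 = 1.6275

1.63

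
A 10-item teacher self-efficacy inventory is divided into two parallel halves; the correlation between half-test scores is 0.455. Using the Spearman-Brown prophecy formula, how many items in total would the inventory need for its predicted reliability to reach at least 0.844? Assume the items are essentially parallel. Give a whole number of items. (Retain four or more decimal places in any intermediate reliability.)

r_full = 2(0.455)/(1 + 0.455) = 0.6254
n = r_tgt(1 − r_full) / [r_full(1 − r_tgt)] = 0.844 × 0.3746 / (0.6254 × 0.156) ≈ 3.2406
Items = 3.2406 × 10 ≈ 32.41 → 33

33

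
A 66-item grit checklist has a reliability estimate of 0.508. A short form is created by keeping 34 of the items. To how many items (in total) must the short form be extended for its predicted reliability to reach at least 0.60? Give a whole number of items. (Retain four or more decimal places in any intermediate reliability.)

Short-form reliability: n = 34/66 = 0.5152; r_34 = n·r/(1+(n−1)r) ≈ 0.3472
Then solve for n' with r_old = 0.3472, r_target = 0.60: n' = 0.60(1 − 0.3472)/[0.3472(1 − 0.60)] = 2.8203
Items = 2.8203 × 34 ≈ 95.89 → 96

96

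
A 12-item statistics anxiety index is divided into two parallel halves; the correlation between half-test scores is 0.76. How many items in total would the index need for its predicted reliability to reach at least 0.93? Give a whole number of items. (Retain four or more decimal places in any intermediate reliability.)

Corrected full-test reliability: r_full = 2 × 0.76 / (1 + 0.76) ≈ 0.8636
n = r_tgt(1 − r_full) / [r_full(1 − r_tgt)] = 0.93 × 0.1364 / (0.8636 × 0.07) ≈ 2.0984
Items = 2.0984 × 12 ≈ 25.18 → 26

26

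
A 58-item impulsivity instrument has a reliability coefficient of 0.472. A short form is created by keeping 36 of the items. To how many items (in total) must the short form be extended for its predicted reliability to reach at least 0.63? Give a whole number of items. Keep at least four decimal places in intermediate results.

111

Short-form reliability: n = 36/58 = 0.6207; r_36 = n·r/(1+(n−1)r) ≈ 0.3569
Then solve for n' with r_old = 0.3569, r_target = 0.63: n' = 0.63(1 − 0.3569)/[0.3569(1 − 0.63)] = 3.0681
Total items = 3.0681 × 36 = 110.45, rounded up to 111.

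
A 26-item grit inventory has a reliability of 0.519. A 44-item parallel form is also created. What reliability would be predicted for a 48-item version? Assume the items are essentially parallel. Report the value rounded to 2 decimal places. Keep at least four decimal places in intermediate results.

Only the ratio of lengths matters: n = 48/26 = 1.8462
r_{48} = n·r / (1 + (n − 1)·r) = 0.9582 / 1.4392 ≈ 0.6658

0.67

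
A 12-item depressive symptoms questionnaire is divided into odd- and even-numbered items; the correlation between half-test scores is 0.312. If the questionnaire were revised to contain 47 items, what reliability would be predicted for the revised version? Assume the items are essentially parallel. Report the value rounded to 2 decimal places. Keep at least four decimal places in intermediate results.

Full-test reliability from the split-half r: r_full = 2(0.312)/(1 + 0.312) = 0.4756
Length factor from 12 to 47 items: n = 47/12 = 3.9167
r_new = n·r_full / (1 + (n − 1)·r_full) = 1.8628 / 2.3872 ≈ 0.7803

0.78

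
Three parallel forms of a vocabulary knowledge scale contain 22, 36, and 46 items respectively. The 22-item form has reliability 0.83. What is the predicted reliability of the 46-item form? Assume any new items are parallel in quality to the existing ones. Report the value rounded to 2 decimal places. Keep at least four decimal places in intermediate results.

0.91

The 36-item form is not needed; work directly from the 22-item form with n = 46/22 = 2.0909.
r_{46} = n·r / (1 + (n − 1)·r) = 1.7354 / 1.9054 ≈ 0.9108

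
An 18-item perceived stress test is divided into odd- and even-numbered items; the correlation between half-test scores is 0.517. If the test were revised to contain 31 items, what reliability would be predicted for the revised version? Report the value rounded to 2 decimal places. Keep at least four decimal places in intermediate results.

Spearman-Brown correction (n = 2): r_full = 2·0.517/(1 + 0.517) = 0.6816
Then adjust to 31 items: n = 31/18 = 1.7222
r_new = n·r_full / (1 + (n − 1)·r_full) = 1.1739 / 1.4923 ≈ 0.7866

0.79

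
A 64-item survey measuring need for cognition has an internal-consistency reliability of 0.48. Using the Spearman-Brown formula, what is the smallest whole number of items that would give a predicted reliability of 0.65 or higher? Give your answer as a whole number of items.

Rearranging the Spearman-Brown formula for n,
n = r_target (1 − r_old) / [ r_old (1 − r_target) ]
n = 0.65 × (1 − 0.48) / [ 0.48 × (1 − 0.65) ]
  = 0.3380 / 0.1680 = 2.0119
2.0119 × 64 = 128.76 → 129 items

129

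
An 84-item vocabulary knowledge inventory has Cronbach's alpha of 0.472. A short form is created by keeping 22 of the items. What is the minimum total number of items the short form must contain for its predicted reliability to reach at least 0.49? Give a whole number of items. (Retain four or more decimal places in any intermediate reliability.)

Short-form reliability: n = 22/84 = 0.2619; r_22 = n·r/(1+(n−1)r) ≈ 0.1897
Then solve for n' with r_old = 0.1897, r_target = 0.49: n' = 0.49(1 − 0.1897)/[0.1897(1 − 0.49)] = 4.1040
Items = 4.1040 × 22 ≈ 90.29 → 91

91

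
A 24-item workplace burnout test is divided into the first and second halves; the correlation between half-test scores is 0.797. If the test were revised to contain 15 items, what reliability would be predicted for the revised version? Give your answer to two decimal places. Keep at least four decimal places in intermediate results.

Full-test reliability from the split-half r: r_full = 2(0.797)/(1 + 0.797) = 0.8870
Then adjust to 15 items: n = 15/24 = 0.6250
r_new = n·r_full / (1 + (n − 1)·r_full) = 0.5544 / 0.6674 ≈ 0.8307

0.83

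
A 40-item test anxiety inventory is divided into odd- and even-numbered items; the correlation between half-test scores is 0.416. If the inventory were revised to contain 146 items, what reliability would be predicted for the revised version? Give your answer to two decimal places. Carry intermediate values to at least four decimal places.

0.84

First correct the split-half correlation to full-test reliability: r_full = 2 × 0.416 / (1 + 0.416) ≈ 0.5876
Length factor from 40 to 146 items: n = 146/40 = 3.6500
r_new = n·r_full / (1 + (n − 1)·r_full) = 2.1447 / 2.5571 ≈ 0.8387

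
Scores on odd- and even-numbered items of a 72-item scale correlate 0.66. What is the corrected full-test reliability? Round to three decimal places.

0.795

The full test is twice the length of either half (n = 2).
r_full = 2(0.66) / (1 + 0.66)
       = 1.3200 / 1.6600 = 0.7952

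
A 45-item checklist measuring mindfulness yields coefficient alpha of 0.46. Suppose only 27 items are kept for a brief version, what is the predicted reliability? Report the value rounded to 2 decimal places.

The new length is 27/45 = 0.6 times the old.
r_new = 0.6·0.46 / [1 + (0.6 − 1)·0.46]
r_new = 0.2760 / 0.8160 ≈ 0.3382

0.34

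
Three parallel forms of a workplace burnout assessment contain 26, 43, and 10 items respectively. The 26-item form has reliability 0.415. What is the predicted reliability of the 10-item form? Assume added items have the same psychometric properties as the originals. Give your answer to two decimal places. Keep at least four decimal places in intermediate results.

The 43-item form is not needed; work directly from the 26-item form with n = 10/26 = 0.3846.
r_{10} = n·r / (1 + (n − 1)·r) = 0.1596 / 0.7446 ≈ 0.2143

0.21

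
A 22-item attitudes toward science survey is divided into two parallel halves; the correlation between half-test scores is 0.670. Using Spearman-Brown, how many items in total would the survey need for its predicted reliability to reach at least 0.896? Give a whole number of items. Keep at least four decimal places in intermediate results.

47

Corrected full-test reliability: r_full = 2 × 0.670 / (1 + 0.670) ≈ 0.8024
Solve Spearman-Brown for n: n = 0.896(1 − 0.8024) / [0.8024(1 − 0.896)] = 2.1216
Required items = 2.1216 × 22 = 46.68, so 47 items.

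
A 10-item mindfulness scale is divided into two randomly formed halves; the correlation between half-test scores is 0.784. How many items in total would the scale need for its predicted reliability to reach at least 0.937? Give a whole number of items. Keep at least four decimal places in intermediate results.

r_full = 2(0.784)/(1 + 0.784) = 0.8789
n = r_tgt(1 − r_full) / [r_full(1 − r_tgt)] = 0.937 × 0.1211 / (0.8789 × 0.063) ≈ 2.0493
Required items = 2.0493 × 10 = 20.49, so 21 items.

21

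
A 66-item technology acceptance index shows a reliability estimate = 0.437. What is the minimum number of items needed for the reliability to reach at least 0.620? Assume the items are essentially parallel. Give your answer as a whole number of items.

139

Invert Spearman-Brown to solve for n:
n = r_target (1 − r_old) / [ r_old (1 − r_target) ]
n = [0.620 × 0.563] / [0.437 × 0.380]
  = 0.349060 / 0.166060 = 2.1020
So the test needs 2.1020 × 66 ≈ 138.73 items; rounding up, 139.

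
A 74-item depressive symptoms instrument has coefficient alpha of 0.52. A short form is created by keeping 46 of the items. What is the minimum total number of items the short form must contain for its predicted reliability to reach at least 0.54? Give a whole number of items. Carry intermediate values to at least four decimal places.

First, r for the 46-item form: n = 46/74 = 0.6216, so r_46 = 0.6216·0.52/(1 + (0.6216 − 1)·0.52) = 0.4024
Then solve for n' with r_old = 0.4024, r_target = 0.54: n' = 0.54(1 − 0.4024)/[0.4024(1 − 0.54)] = 1.7434
Total items = 1.7434 × 46 = 80.20, rounded up to 81.

81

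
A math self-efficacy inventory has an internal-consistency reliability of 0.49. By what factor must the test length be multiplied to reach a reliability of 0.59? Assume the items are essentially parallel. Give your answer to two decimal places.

1.50

Rearranging the Spearman-Brown formula for n,
n = r_target (1 − r_old) / [ r_old (1 − r_target) ]
n = 0.59(1 − 0.49) / [0.49(1 − 0.59)]
n = 0.3009 / 0.2009 ≈ 1.4978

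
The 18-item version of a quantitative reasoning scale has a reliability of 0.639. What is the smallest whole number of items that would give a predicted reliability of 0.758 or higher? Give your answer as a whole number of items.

Spearman-Brown solved for the length factor n:
n = r_target (1 − r_old) / [ r_old (1 − r_target) ]
n = 0.758 × (1 − 0.639) / [ 0.639 × (1 − 0.758) ]
  = 0.273638 / 0.154638 = 1.7695
1.7695 × 18 = 31.85 → 32 items

32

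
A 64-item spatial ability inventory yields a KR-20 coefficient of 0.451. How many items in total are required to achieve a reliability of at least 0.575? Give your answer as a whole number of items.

106

Spearman-Brown solved for the length factor n:
n = r*(1 − r) / [ r (1 − r*) ]
n = [0.575 × 0.549] / [0.451 × 0.425]
  = 0.315675 / 0.191675 = 1.6469
1.6469 × 64 = 105.40 → 106 items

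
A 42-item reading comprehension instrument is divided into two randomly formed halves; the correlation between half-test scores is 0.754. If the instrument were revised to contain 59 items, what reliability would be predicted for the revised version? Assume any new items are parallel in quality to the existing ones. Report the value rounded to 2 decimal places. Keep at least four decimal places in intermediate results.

0.90

Full-test reliability from the split-half r: r_full = 2(0.754)/(1 + 0.754) = 0.8597
Length factor from 42 to 59 items: n = 59/42 = 1.4048
r_new = n·r_full / (1 + (n − 1)·r_full) = 1.2077 / 1.3480 ≈ 0.8959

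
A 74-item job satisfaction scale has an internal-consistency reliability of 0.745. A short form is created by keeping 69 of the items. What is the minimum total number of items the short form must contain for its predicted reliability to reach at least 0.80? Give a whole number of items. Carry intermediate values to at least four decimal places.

102

First, r for the 69-item form: n = 69/74 = 0.9324, so r_69 = 0.9324·0.745/(1 + (0.9324 − 1)·0.745) = 0.7315
Length factor from the short form to reach 0.80: n' = 0.80(1 − 0.7315) / [0.7315(1 − 0.80)] ≈ 1.4682
Items = 1.4682 × 69 ≈ 101.31 → 102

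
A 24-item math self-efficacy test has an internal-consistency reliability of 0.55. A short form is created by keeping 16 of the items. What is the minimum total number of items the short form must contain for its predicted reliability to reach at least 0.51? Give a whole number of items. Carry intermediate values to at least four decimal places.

21

First, r for the 16-item form: n = 16/24 = 0.6667, so r_16 = 0.6667·0.55/(1 + (0.6667 − 1)·0.55) = 0.4490
Length factor from the short form to reach 0.51: n' = 0.51(1 − 0.4490) / [0.4490(1 − 0.51)] ≈ 1.2773
Total items = 1.2773 × 16 = 20.44, rounded up to 21.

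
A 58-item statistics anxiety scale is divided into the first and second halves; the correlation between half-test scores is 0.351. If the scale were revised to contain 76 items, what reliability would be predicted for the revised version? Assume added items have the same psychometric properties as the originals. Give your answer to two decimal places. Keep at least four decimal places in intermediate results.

Spearman-Brown correction (n = 2): r_full = 2·0.351/(1 + 0.351) = 0.5196
Length factor from 58 to 76 items: n = 76/58 = 1.3103
r_new = n·r_full / (1 + (n − 1)·r_full) = 0.6808 / 1.1612 ≈ 0.5863

0.59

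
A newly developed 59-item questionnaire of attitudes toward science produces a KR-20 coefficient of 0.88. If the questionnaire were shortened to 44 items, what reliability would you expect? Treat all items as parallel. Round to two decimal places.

0.85

The new length is 44/59 = 0.7458 times the old.
r_new = (0.7458 × 0.88) / (1 + (0.7458 − 1) × 0.88)
r_new = 0.6563 / 0.7763 ≈ 0.8454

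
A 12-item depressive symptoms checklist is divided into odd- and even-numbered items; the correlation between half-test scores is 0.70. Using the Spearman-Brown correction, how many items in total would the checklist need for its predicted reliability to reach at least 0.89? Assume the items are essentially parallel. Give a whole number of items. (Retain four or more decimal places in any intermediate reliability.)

r_full = 2(0.70)/(1 + 0.70) = 0.8235
Solve Spearman-Brown for n: n = 0.89(1 − 0.8235) / [0.8235(1 − 0.89)] = 1.7341
Items = 1.7341 × 12 ≈ 20.81 → 21

21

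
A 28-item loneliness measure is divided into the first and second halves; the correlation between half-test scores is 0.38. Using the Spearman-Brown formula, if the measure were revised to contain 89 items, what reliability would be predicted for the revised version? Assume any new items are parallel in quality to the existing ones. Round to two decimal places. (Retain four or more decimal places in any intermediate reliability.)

0.80

Full-test reliability from the split-half r: r_full = 2(0.38)/(1 + 0.38) = 0.5507
Length factor from 28 to 89 items: n = 89/28 = 3.1786
r_new = n·r_full / (1 + (n − 1)·r_full) = 1.7505 / 2.1998 ≈ 0.7958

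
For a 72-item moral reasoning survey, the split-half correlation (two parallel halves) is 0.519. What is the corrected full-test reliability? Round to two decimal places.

Apply the Spearman-Brown correction with n = 2:
r_full = 2r_hh / (1 + r_hh) = 2 × 0.519 / (1 + 0.519)
r_full = 1.0380 / 1.5190 ≈ 0.6833

0.68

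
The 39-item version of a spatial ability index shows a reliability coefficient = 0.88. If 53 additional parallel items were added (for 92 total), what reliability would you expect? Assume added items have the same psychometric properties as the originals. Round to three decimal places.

The new length is 92/39 = 2.359 times the old.
r_new = (2.359 × 0.88) / (1 + (2.359 − 1) × 0.88)
     = 2.0759 / 2.1959 = 0.9454

0.945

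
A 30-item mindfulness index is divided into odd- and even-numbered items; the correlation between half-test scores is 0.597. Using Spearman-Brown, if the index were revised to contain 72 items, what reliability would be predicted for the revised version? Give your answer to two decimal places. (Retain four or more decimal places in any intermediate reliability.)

Spearman-Brown correction (n = 2): r_full = 2·0.597/(1 + 0.597) = 0.7477
Then adjust to 72 items: n = 72/30 = 2.4000
r_new = n·r_full / (1 + (n − 1)·r_full) = 1.7945 / 2.0468 ≈ 0.8767

0.88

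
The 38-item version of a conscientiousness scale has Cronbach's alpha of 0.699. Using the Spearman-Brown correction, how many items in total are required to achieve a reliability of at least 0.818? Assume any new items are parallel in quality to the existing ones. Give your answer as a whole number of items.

Invert Spearman-Brown to solve for n:
n = r_target (1 − r_old) / [ r_old (1 − r_target) ]
n = 0.818 × (1 − 0.699) / [ 0.699 × (1 − 0.818) ]
n = 0.246218 / 0.127218 ≈ 1.9354
Items needed = n × 38 = 1.9354 × 38 ≈ 73.55 → round up to 74

74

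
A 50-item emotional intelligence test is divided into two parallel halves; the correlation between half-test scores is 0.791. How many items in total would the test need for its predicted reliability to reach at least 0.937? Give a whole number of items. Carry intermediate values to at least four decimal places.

99

Corrected full-test reliability: r_full = 2 × 0.791 / (1 + 0.791) ≈ 0.8833
Solve Spearman-Brown for n: n = 0.937(1 − 0.8833) / [0.8833(1 − 0.937)] = 1.9650
Items = 1.9650 × 50 ≈ 98.25 → 99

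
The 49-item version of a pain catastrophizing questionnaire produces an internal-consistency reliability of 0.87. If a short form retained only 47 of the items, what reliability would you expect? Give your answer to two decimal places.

0.87

n = 47/49 = 0.9592
By Spearman-Brown, r_new = n r / (1 + (n − 1) r).
r_new = 0.9592·0.87 / [1 + (0.9592 − 1)·0.87]
r_new = 0.8345 / 0.9645 ≈ 0.8652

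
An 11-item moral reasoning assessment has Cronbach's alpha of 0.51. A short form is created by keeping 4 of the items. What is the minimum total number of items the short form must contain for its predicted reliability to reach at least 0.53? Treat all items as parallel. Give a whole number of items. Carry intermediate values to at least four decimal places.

Short-form reliability: n = 4/11 = 0.3636; r_4 = n·r/(1+(n−1)r) ≈ 0.2745
Then solve for n' with r_old = 0.2745, r_target = 0.53: n' = 0.53(1 − 0.2745)/[0.2745(1 − 0.53)] = 2.9804
Total items = 2.9804 × 4 = 11.92, rounded up to 12.

12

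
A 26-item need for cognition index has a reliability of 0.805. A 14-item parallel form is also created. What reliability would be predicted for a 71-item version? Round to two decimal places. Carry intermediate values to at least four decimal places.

Only the ratio of lengths matters: n = 71/26 = 2.7308
r_{71} = n·r / (1 + (n − 1)·r) = 2.1983 / 2.3933 ≈ 0.9185

0.92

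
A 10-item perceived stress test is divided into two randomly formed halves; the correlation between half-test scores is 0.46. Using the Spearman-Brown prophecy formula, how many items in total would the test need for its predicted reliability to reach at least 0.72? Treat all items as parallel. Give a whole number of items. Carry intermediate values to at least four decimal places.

r_full = 2(0.46)/(1 + 0.46) = 0.6301
Solve Spearman-Brown for n: n = 0.72(1 − 0.6301) / [0.6301(1 − 0.72)] = 1.5096
Required items = 1.5096 × 10 = 15.10, so 16 items.

16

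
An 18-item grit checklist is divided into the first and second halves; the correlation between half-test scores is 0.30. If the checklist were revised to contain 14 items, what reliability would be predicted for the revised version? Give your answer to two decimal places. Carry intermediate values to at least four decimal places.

0.40

Full-test reliability from the split-half r: r_full = 2(0.30)/(1 + 0.30) = 0.4615
Then adjust to 14 items: n = 14/18 = 0.7778
r_new = n·r_full / (1 + (n − 1)·r_full) = 0.3590 / 0.8975 ≈ 0.4000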